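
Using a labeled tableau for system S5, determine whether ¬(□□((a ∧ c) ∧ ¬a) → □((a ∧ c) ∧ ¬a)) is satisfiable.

Unsatisfiable

1. ¬(□□((a ∧ c) ∧ ¬a) → □((a ∧ c) ∧ ¬a)), w0
2. □□((a ∧ c) ∧ ¬a), w0   [¬→-rule on 1]
3. ¬□((a ∧ c) ∧ ¬a), w0   [¬→-rule on 1]
4. □((a ∧ c) ∧ ¬a), w0   [□-rule on 2 via w0Rw0]
5. (a ∧ c) ∧ ¬a, w0   [□-rule on 4 via w0Rw0]
6. a ∧ c, w0   [∧-rule on 5]
7. ¬a, w0   [∧-rule on 5]
8. a, w0   [∧-rule on 6]
9. c, w0   [∧-rule on 6]
Accessibility: w0Rw0
Branch closes: a and ¬a both at w0.
(One branch shown.) All branches close.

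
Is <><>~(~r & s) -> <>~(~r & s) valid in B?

Tableau for the negation ~(<><>~(~r & s) -> <>~(~r & s)):
1. ~(<><>~(~r & s) -> <>~(~r & s)), u
2. <><>~(~r & s), u
3. ~<>~(~r & s), u
4. ~r & s, u
5. ~r, u
6. s, u
7. <>~(~r & s), v
8. ~r & s, v
9. ~r, v
10. s, v
11. ~(~r & s), w
12. ~s, w
Accessibility: uRu, uRv, vRu, vRv, vRw, wRv, wRw
The negation has an open branch (countermodel exists).

Not valid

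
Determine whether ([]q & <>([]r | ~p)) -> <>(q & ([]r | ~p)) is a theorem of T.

Tableau for the negation ~(([]q & <>([]r | ~p)) -> <>(q & ([]r | ~p))):
1. ~(([]q & <>([]r | ~p)) -> <>(q & ([]r | ~p))), u
2. []q & <>([]r | ~p), u
3. ~<>(q & ([]r | ~p)), u
4. []q, u
5. <>([]r | ~p), u
6. ~(q & ([]r | ~p)), u
7. q, u
8. ~([]r | ~p), u
9. ~[]r, u
10. p, u
11. []r | ~p, v
12. ~(q & ([]r | ~p)), v
13. q, v
14. []r, v
15. r, v
16. ~([]r | ~p), v
17. ~[]r, v
18. p, v
19. ~r, w
20. ~(q & ([]r | ~p)), w
21. q, w
22. ~([]r | ~p), w
23. ~[]r, w
24. p, w
25. ~r, x
26. r, x
Accessibility: uRu, uRv, uRw, vRv, vRx, wRw, xRx
Branch closes: r and ~r both at x.
All branches of the negation close; one closing branch shown above.

Valid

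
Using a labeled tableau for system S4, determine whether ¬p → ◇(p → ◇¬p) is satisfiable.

Yes, satisfiable

1. ¬p → ◇(p → ◇¬p), w0
2. ◇(p → ◇¬p), w0
3. p → ◇¬p, w1
4. ◇¬p, w1
5. ¬p, w2
Accessibility: w0Rw0, w0Rw1, w0Rw2, w1Rw1, w1Rw2, w2Rw2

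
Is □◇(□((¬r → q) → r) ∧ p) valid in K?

Invalid (countermodel exists)

Tableau for the negation ¬□◇(□((¬r → q) → r) ∧ p):
1. ¬□◇(□((¬r → q) → r) ∧ p), w0
2. ¬◇(□((¬r → q) → r) ∧ p), w1
Accessibility: w0Rw1
The negation has an open branch (countermodel exists).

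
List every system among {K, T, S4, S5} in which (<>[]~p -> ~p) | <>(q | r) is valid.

S5

S5-tableau for the negation ~((<>[]~p -> ~p) | <>(q | r)):
1. ~((<>[]~p -> ~p) | <>(q | r)), 0
2. ~(<>[]~p -> ~p), 0
3. ~<>(q | r), 0
4. <>[]~p, 0
5. p, 0
6. ~(q | r), 0
7. ~q, 0
8. ~r, 0
9. []~p, 1
10. ~(q | r), 1
11. ~q, 1
12. ~r, 1
13. ~p, 0
Accessibility: 0R0, 0R1, 1R0, 1R1
Branch closes: p and ~p both at 0.
Every branch closes (one shown): valid in S5.
S4-tableau for the negation ~((<>[]~p -> ~p) | <>(q | r)):
1. ~((<>[]~p -> ~p) | <>(q | r)), 0
2. ~(<>[]~p -> ~p), 0
3. ~<>(q | r), 0
4. <>[]~p, 0
5. p, 0
6. ~(q | r), 0
7. ~q, 0
8. ~r, 0
9. []~p, 1
10. ~(q | r), 1
11. ~q, 1
12. ~r, 1
13. ~p, 1
Accessibility: 0R0, 0R1, 1R1
Complete open branch: countermodel on an S4-frame, so not valid in S4, nor in K, T (the same frame is also a K-frame and a T-frame).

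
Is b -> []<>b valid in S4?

Tableau for the negation ~(b -> []<>b):
1. ~(b -> []<>b), u
2. b, u   [~->-rule on 1]
3. ~[]<>b, u   [~->-rule on 1]
4. ~<>b, v   [~[]-rule on 3: fresh world v, uRv]
5. ~b, v   [~<>-rule on 4 via vRv]
Accessibility: uRu, uRv, vRv
The negation has an open branch (countermodel exists).

Not valid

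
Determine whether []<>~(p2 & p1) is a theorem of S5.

No, not valid

Tableau for the negation ~[]<>~(p2 & p1):
1. ~[]<>~(p2 & p1), u
2. ~<>~(p2 & p1), v
3. p2 & p1, u
4. p2, u
5. p1, u
6. p2 & p1, v
7. p2, v
8. p1, v
Accessibility: uRu, uRv, vRu, vRv
The negation has an open branch (countermodel exists).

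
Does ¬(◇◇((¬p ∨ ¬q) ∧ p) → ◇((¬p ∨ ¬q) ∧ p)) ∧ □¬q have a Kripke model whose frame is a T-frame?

Yes, satisfiable

1. ¬(◇◇((¬p ∨ ¬q) ∧ p) → ◇((¬p ∨ ¬q) ∧ p)) ∧ □¬q, 0
2. ¬(◇◇((¬p ∨ ¬q) ∧ p) → ◇((¬p ∨ ¬q) ∧ p)), 0
3. □¬q, 0
4. ◇◇((¬p ∨ ¬q) ∧ p), 0
5. ¬◇((¬p ∨ ¬q) ∧ p), 0
6. ¬q, 0
7. ¬((¬p ∨ ¬q) ∧ p), 0
8. ¬p, 0
9. ◇((¬p ∨ ¬q) ∧ p), 1
10. ¬q, 1
11. ¬((¬p ∨ ¬q) ∧ p), 1
12. ¬p, 1
13. (¬p ∨ ¬q) ∧ p, 2
14. ¬p ∨ ¬q, 2
15. p, 2
16. ¬q, 2
Accessibility: 0R0, 0R1, 1R1, 1R2, 2R2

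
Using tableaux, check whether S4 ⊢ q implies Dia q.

Yes, valid

Tableau for the negation not (q implies Dia q):
1. not (q implies Dia q), w0
2. q, w0   [neg-implies-rule on 1]
3. not Dia q, w0   [neg-implies-rule on 1]
4. not q, w0   [neg-Dia-rule on 3 via w0Rw0]
Accessibility: w0Rw0
Branch closes: q and not q both at w0.
Every branch of the negation's tableau closes; the branch above is one of them.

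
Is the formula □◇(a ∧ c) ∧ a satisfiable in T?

Satisfiable (open branch found)

1. □◇(a ∧ c) ∧ a, w0
2. □◇(a ∧ c), w0   [∧-rule on 1]
3. a, w0   [∧-rule on 1]
4. ◇(a ∧ c), w0   [□-rule on 2 via w0Rw0]
5. a ∧ c, w1   [◇-rule on 4: fresh world w1, w0Rw1]
6. a, w1   [∧-rule on 5]
7. c, w1   [∧-rule on 5]
8. ◇(a ∧ c), w1   [□-rule on 2 via w0Rw1]
9. a ∧ c, w2   [◇-rule on 8: fresh world w2, w1Rw2]
10. a, w2   [∧-rule on 9]
11. c, w2   [∧-rule on 9]
Accessibility: w0Rw0, w0Rw1, w1Rw1, w1Rw2, w2Rw2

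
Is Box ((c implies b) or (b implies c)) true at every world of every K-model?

Tableau for the negation not Box ((c implies b) or (b implies c)):
1. not Box ((c implies b) or (b implies c)), 0
2. not ((c implies b) or (b implies c)), 1
3. not (c implies b), 1
4. not (b implies c), 1
5. c, 1
6. not b, 1
7. b, 1
8. not c, 1
Accessibility: 0R1
Branch closes: b and not b both at 1.
Every branch of the negation's tableau closes; the branch above is one of them.

Valid in K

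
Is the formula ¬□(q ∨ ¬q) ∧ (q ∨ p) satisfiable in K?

1. ¬□(q ∨ ¬q) ∧ (q ∨ p), w0
2. ¬□(q ∨ ¬q), w0   [∧-rule on 1]
3. q ∨ p, w0   [∧-rule on 1]
4. p, w0   [∨-rule on 3 (branches; this branch)]
5. ¬(q ∨ ¬q), w1   [¬□-rule on 2: fresh world w1, w0Rw1]
6. ¬q, w1   [¬∨-rule on 5]
7. q, w1   [¬∨-rule on 5]
Accessibility: w0Rw1
Branch closes: q and ¬q both at w1.
All branches of the tableau close; one closing branch shown above.

Unsatisfiable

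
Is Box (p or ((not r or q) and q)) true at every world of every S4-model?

Not valid

Tableau for the negation not Box (p or ((not r or q) and q)):
1. not Box (p or ((not r or q) and q)), 0
2. not (p or ((not r or q) and q)), 1
3. not p, 1
4. not ((not r or q) and q), 1
5. not q, 1
Accessibility: 0R0, 0R1, 1R1
The negation has an open branch (countermodel exists).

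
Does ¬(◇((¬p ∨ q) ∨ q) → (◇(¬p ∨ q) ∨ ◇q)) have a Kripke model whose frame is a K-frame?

1. ¬(◇((¬p ∨ q) ∨ q) → (◇(¬p ∨ q) ∨ ◇q)), u
2. ◇((¬p ∨ q) ∨ q), u
3. ¬(◇(¬p ∨ q) ∨ ◇q), u
4. ¬◇(¬p ∨ q), u
5. ¬◇q, u
6. (¬p ∨ q) ∨ q, v
7. ¬(¬p ∨ q), v
8. p, v
9. ¬q, v
10. ¬p ∨ q, v
11. q, v
Accessibility: uRv
Branch closes: q and ¬q both at v.
Every branch closes; the branch above is one of them.

Unsatisfiable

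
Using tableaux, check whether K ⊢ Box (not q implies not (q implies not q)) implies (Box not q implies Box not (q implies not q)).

Tableau for the negation not (Box (not q implies not (q implies not q)) implies (Box not q implies Box not (q implies not q))):
1. not (Box (not q implies not (q implies not q)) implies (Box not q implies Box not (q implies not q))), 0
2. Box (not q implies not (q implies not q)), 0
3. not (Box not q implies Box not (q implies not q)), 0
4. Box not q, 0
5. not Box not (q implies not q), 0
6. q implies not q, 1
7. not q implies not (q implies not q), 1
8. not q, 1
9. not (q implies not q), 1
10. q, 1
Accessibility: 0R1
Branch closes: q and not q both at 1.
All branches of the negation close; one closing branch shown above.

Yes, valid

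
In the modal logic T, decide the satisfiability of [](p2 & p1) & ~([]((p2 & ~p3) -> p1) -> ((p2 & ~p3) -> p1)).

1. [](p2 & p1) & ~([]((p2 & ~p3) -> p1) -> ((p2 & ~p3) -> p1)), 0
2. [](p2 & p1), 0   [&-rule on 1]
3. ~([]((p2 & ~p3) -> p1) -> ((p2 & ~p3) -> p1)), 0   [&-rule on 1]
4. []((p2 & ~p3) -> p1), 0   [~->-rule on 3]
5. ~((p2 & ~p3) -> p1), 0   [~->-rule on 3]
6. p2 & ~p3, 0   [~->-rule on 5]
7. ~p1, 0   [~->-rule on 5]
8. p2, 0   [&-rule on 6]
9. ~p3, 0   [&-rule on 6]
10. p2 & p1, 0   [[]-rule on 2 via 0R0]
11. p1, 0   [&-rule on 10]
Accessibility: 0R0
Branch closes: p1 and ~p1 both at 0.
All branches of the tableau close; one closing branch shown above.

No, unsatisfiable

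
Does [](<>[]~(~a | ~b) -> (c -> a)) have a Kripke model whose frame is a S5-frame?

Satisfiable

1. [](<>[]~(~a | ~b) -> (c -> a)), w0
2. <>[]~(~a | ~b) -> (c -> a), w0
3. c -> a, w0
4. a, w0
Accessibility: w0Rw0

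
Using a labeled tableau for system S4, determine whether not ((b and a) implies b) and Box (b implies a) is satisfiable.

Unsatisfiable (every branch closes)

1. not ((b and a) implies b) and Box (b implies a), u
2. not ((b and a) implies b), u
3. Box (b implies a), u
4. b and a, u
5. not b, u
6. b, u
7. a, u
Accessibility: uRu
Branch closes: b and not b both at u.
Every branch closes; the branch above is one of them.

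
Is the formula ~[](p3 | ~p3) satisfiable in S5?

Unsatisfiable (every branch closes)

1. ~[](p3 | ~p3), 0
2. ~(p3 | ~p3), 1   [~[]-rule on 1: fresh world 1, 0R1]
3. ~p3, 1   [~|-rule on 2]
4. p3, 1   [~|-rule on 2]
Accessibility: 0R0, 0R1, 1R0, 1R1
Branch closes: p3 and ~p3 both at 1.
Every branch closes; the branch above is one of them.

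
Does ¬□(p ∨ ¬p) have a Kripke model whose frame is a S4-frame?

Unsatisfiable (every branch closes)

1. ¬□(p ∨ ¬p), 0
2. ¬(p ∨ ¬p), 1
3. ¬p, 1
4. p, 1
Accessibility: 0R0, 0R1, 1R1
Branch closes: p and ¬p both at 1.
Every branch closes; the branch above is one of them.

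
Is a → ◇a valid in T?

Tableau for the negation ¬(a → ◇a):
1. ¬(a → ◇a), w0
2. a, w0
3. ¬◇a, w0
4. ¬a, w0
Accessibility: w0Rw0
Branch closes: a and ¬a both at w0.
Every branch of the negation's tableau closes; the branch above is one of them.

Yes, valid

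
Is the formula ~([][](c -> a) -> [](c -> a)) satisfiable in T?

1. ~([][](c -> a) -> [](c -> a)), w0
2. [][](c -> a), w0
3. ~[](c -> a), w0
4. [](c -> a), w0
5. c -> a, w0
6. a, w0
7. ~(c -> a), w1
8. c, w1
9. ~a, w1
10. [](c -> a), w1
11. c -> a, w1
12. a, w1
Accessibility: w0Rw0, w0Rw1, w1Rw1
Branch closes: a and ~a both at w1.
(One branch shown.) All branches close.

No, unsatisfiable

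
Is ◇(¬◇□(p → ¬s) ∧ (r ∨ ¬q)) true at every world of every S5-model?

Invalid (countermodel exists)

Tableau for the negation ¬◇(¬◇□(p → ¬s) ∧ (r ∨ ¬q)):
1. ¬◇(¬◇□(p → ¬s) ∧ (r ∨ ¬q)), w0
2. ¬(¬◇□(p → ¬s) ∧ (r ∨ ¬q)), w0
3. ¬(r ∨ ¬q), w0
4. ¬r, w0
5. q, w0
Accessibility: w0Rw0
The negation has an open branch (countermodel exists).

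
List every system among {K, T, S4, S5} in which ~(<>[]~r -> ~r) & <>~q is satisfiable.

K, T, S4

S4-tableau for the formula:
1. ~(<>[]~r -> ~r) & <>~q, 0
2. ~(<>[]~r -> ~r), 0
3. <>~q, 0
4. <>[]~r, 0
5. r, 0
6. ~q, 1
7. []~r, 2
8. ~r, 2
Accessibility: 0R0, 0R1, 0R2, 1R1, 2R2
Complete open branch: satisfiable in S4, hence also in K, T (this S4-model is also a K-model and a T-model).
S5-tableau for the formula:
1. ~(<>[]~r -> ~r) & <>~q, 0
2. ~(<>[]~r -> ~r), 0
3. <>~q, 0
4. <>[]~r, 0
5. r, 0
6. ~q, 1
7. []~r, 2
8. ~r, 0
Accessibility: 0R0, 0R1, 0R2, 1R0, 1R1, 1R2, 2R0, 2R1, 2R2
Branch closes: r and ~r both at 0.
Every branch closes (one shown): unsatisfiable in S5.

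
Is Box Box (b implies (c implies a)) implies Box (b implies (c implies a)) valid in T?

Tableau for the negation not (Box Box (b implies (c implies a)) implies Box (b implies (c implies a))):
1. not (Box Box (b implies (c implies a)) implies Box (b implies (c implies a))), u
2. Box Box (b implies (c implies a)), u   [neg-implies-rule on 1]
3. not Box (b implies (c implies a)), u   [neg-implies-rule on 1]
4. Box (b implies (c implies a)), u   [Box-rule on 2 via uRu]
5. b implies (c implies a), u   [Box-rule on 4 via uRu]
6. c implies a, u   [implies-rule on 5 (branches; this branch)]
7. a, u   [implies-rule on 6 (branches; this branch)]
8. not (b implies (c implies a)), v   [neg-Box-rule on 3: fresh world v, uRv]
9. b, v   [neg-implies-rule on 8]
10. not (c implies a), v   [neg-implies-rule on 8]
11. c, v   [neg-implies-rule on 10]
12. not a, v   [neg-implies-rule on 10]
13. Box (b implies (c implies a)), v   [Box-rule on 2 via uRv]
14. b implies (c implies a), v   [Box-rule on 4 via uRv]
15. c implies a, v   [implies-rule on 14 (branches; this branch)]
16. a, v   [implies-rule on 15 (branches; this branch)]
Accessibility: uRu, uRv, vRv
Branch closes: a and not a both at v.
Every branch of the negation's tableau closes; the branch above is one of them.

Valid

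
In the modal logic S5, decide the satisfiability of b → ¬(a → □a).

Satisfiable (open branch found)

1. b → ¬(a → □a), 0
2. ¬(a → □a), 0
3. a, 0
4. ¬□a, 0
5. ¬a, 1
Accessibility: 0R0, 0R1, 1R0, 1R1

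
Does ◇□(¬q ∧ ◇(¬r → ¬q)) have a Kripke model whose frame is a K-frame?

Satisfiable (open branch found)

1. ◇□(¬q ∧ ◇(¬r → ¬q)), w0
2. □(¬q ∧ ◇(¬r → ¬q)), w1   [◇-rule on 1: fresh world w1, w0Rw1]
Accessibility: w0Rw1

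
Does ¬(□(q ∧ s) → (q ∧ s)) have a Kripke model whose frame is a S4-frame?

Unsatisfiable

1. ¬(□(q ∧ s) → (q ∧ s)), u
2. □(q ∧ s), u
3. ¬(q ∧ s), u
4. q ∧ s, u
5. q, u
6. s, u
7. ¬s, u
Accessibility: uRu
Branch closes: s and ¬s both at u.
All branches of the tableau close; one closing branch shown above.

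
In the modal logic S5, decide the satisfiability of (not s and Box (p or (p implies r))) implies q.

Satisfiable (open branch found)

1. (not s and Box (p or (p implies r))) implies q, w0
2. q, w0
Accessibility: w0Rw0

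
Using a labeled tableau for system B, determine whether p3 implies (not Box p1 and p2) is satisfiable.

1. p3 implies (not Box p1 and p2), w0
2. not Box p1 and p2, w0   [implies-rule on 1 (branches; this branch)]
3. not Box p1, w0   [and-rule on 2]
4. p2, w0   [and-rule on 2]
5. not p1, w1   [neg-Box-rule on 3: fresh world w1, w0Rw1]
Accessibility: w0Rw0, w0Rw1, w1Rw0, w1Rw1

Satisfiable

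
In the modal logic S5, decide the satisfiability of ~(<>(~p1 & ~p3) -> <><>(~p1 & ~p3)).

1. ~(<>(~p1 & ~p3) -> <><>(~p1 & ~p3)), u
2. <>(~p1 & ~p3), u   [~->-rule on 1]
3. ~<><>(~p1 & ~p3), u   [~->-rule on 1]
4. ~<>(~p1 & ~p3), u   [~<>-rule on 3 via uRu]
5. ~(~p1 & ~p3), u   [~<>-rule on 4 via uRu]
6. p3, u   [~&-rule on 5 (branches; this branch)]
7. ~p1 & ~p3, v   [<>-rule on 2: fresh world v, uRv]
8. ~p1, v   [&-rule on 7]
9. ~p3, v   [&-rule on 7]
10. ~<>(~p1 & ~p3), v   [~<>-rule on 3 via uRv]
11. ~(~p1 & ~p3), v   [~<>-rule on 4 via uRv]
12. p3, v   [~&-rule on 11 (branches; this branch)]
Accessibility: uRu, uRv, vRu, vRv
Branch closes: p3 and ~p3 both at v.
(One branch shown.) All branches close.

Unsatisfiable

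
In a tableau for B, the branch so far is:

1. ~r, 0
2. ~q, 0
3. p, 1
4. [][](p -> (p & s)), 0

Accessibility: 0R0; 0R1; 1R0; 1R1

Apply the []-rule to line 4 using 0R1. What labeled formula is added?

[](p -> (p & s)), 1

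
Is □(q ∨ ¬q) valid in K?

Yes, valid

Tableau for the negation ¬□(q ∨ ¬q):
1. ¬□(q ∨ ¬q), w0
2. ¬(q ∨ ¬q), w1
3. ¬q, w1
4. q, w1
Accessibility: w0Rw1
Branch closes: q and ¬q both at w1.
Every branch of the negation's tableau closes; the branch above is one of them.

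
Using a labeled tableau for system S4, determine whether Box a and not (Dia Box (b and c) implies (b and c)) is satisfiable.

1. Box a and not (Dia Box (b and c) implies (b and c)), 0
2. Box a, 0   [and-rule on 1]
3. not (Dia Box (b and c) implies (b and c)), 0   [and-rule on 1]
4. Dia Box (b and c), 0   [neg-implies-rule on 3]
5. not (b and c), 0   [neg-implies-rule on 3]
6. a, 0   [Box-rule on 2 via 0R0]
7. not c, 0   [neg-and-rule on 5 (branches; this branch)]
8. Box (b and c), 1   [Dia-rule on 4: fresh world 1, 0R1]
9. a, 1   [Box-rule on 2 via 0R1]
10. b and c, 1   [Box-rule on 8 via 1R1]
11. b, 1   [and-rule on 10]
12. c, 1   [and-rule on 10]
Accessibility: 0R0, 0R1, 1R1

Yes, satisfiable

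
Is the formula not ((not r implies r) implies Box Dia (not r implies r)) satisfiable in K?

Satisfiable

1. not ((not r implies r) implies Box Dia (not r implies r)), w0
2. not r implies r, w0   [neg-implies-rule on 1]
3. not Box Dia (not r implies r), w0   [neg-implies-rule on 1]
4. r, w0   [implies-rule on 2 (branches; this branch)]
5. not Dia (not r implies r), w1   [neg-Box-rule on 3: fresh world w1, w0Rw1]
Accessibility: w0Rw1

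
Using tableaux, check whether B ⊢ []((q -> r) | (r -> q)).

Valid in B

Tableau for the negation ~[]((q -> r) | (r -> q)):
1. ~[]((q -> r) | (r -> q)), w0
2. ~((q -> r) | (r -> q)), w1
3. ~(q -> r), w1
4. ~(r -> q), w1
5. q, w1
6. ~r, w1
7. r, w1
8. ~q, w1
Accessibility: w0Rw0, w0Rw1, w1Rw0, w1Rw1
Branch closes: r and ~r both at w1.
All branches of the negation close; one closing branch shown above.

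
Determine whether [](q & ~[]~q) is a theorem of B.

Tableau for the negation ~[](q & ~[]~q):
1. ~[](q & ~[]~q), w0
2. ~(q & ~[]~q), w1
3. []~q, w1
4. ~q, w0
5. ~q, w1
Accessibility: w0Rw0, w0Rw1, w1Rw0, w1Rw1
The negation has an open branch (countermodel exists).

No, not valid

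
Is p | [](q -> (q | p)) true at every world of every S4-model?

Tableau for the negation ~(p | [](q -> (q | p))):
1. ~(p | [](q -> (q | p))), u
2. ~p, u
3. ~[](q -> (q | p)), u
4. ~(q -> (q | p)), v
5. q, v
6. ~(q | p), v
7. ~q, v
8. ~p, v
Accessibility: uRu, uRv, vRv
Branch closes: q and ~q both at v.
Every branch of the negation's tableau closes; the branch above is one of them.

Yes, valid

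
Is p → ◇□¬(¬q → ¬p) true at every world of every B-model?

Tableau for the negation ¬(p → ◇□¬(¬q → ¬p)):
1. ¬(p → ◇□¬(¬q → ¬p)), u
2. p, u
3. ¬◇□¬(¬q → ¬p), u
4. ¬□¬(¬q → ¬p), u
5. ¬q → ¬p, v
6. ¬□¬(¬q → ¬p), v
7. ¬p, v
8. ¬q → ¬p, w
9. ¬p, w
Accessibility: uRu, uRv, vRu, vRv, vRw, wRv, wRw
The negation has an open branch (countermodel exists).

Invalid (countermodel exists)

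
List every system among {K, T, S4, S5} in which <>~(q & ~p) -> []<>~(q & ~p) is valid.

S5

S4-tableau for the negation ~(<>~(q & ~p) -> []<>~(q & ~p)):
1. ~(<>~(q & ~p) -> []<>~(q & ~p)), u
2. <>~(q & ~p), u   [~->-rule on 1]
3. ~[]<>~(q & ~p), u   [~->-rule on 1]
4. ~(q & ~p), v   [<>-rule on 2: fresh world v, uRv]
5. p, v   [~&-rule on 4 (branches; this branch)]
6. ~<>~(q & ~p), w   [~[]-rule on 3: fresh world w, uRw]
7. q & ~p, w   [~<>-rule on 6 via wRw]
8. q, w   [&-rule on 7]
9. ~p, w   [&-rule on 7]
Accessibility: uRu, uRv, uRw, vRv, wRw
Complete open branch: countermodel on an S4-frame, so not valid in S4, nor in K, T (the same frame is also a K-frame and a T-frame).
S5-tableau for the negation ~(<>~(q & ~p) -> []<>~(q & ~p)):
1. ~(<>~(q & ~p) -> []<>~(q & ~p)), u
2. <>~(q & ~p), u   [~->-rule on 1]
3. ~[]<>~(q & ~p), u   [~->-rule on 1]
4. ~(q & ~p), v   [<>-rule on 2: fresh world v, uRv]
5. p, v   [~&-rule on 4 (branches; this branch)]
6. ~<>~(q & ~p), w   [~[]-rule on 3: fresh world w, uRw]
7. q & ~p, u   [~<>-rule on 6 via wRu]
8. q, u   [&-rule on 7]
9. ~p, u   [&-rule on 7]
10. q & ~p, v   [~<>-rule on 6 via wRv]
11. q, v   [&-rule on 10]
12. ~p, v   [&-rule on 10]
Accessibility: uRu, uRv, uRw, vRu, vRv, vRw, wRu, wRv, wRw
Branch closes: p and ~p both at v.
Every branch closes (one shown): valid in S5.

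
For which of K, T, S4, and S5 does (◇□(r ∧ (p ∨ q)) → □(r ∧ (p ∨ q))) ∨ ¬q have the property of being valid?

S5

S5-tableau for the negation ¬((◇□(r ∧ (p ∨ q)) → □(r ∧ (p ∨ q))) ∨ ¬q):
1. ¬((◇□(r ∧ (p ∨ q)) → □(r ∧ (p ∨ q))) ∨ ¬q), 0
2. ¬(◇□(r ∧ (p ∨ q)) → □(r ∧ (p ∨ q))), 0   [¬∨-rule on 1]
3. q, 0   [¬∨-rule on 1]
4. ◇□(r ∧ (p ∨ q)), 0   [¬→-rule on 2]
5. ¬□(r ∧ (p ∨ q)), 0   [¬→-rule on 2]
6. □(r ∧ (p ∨ q)), 1   [◇-rule on 4: fresh world 1, 0R1]
7. r ∧ (p ∨ q), 0   [□-rule on 6 via 1R0]
8. r, 0   [∧-rule on 7]
9. p ∨ q, 0   [∧-rule on 7]
10. r ∧ (p ∨ q), 1   [□-rule on 6 via 1R1]
11. r, 1   [∧-rule on 10]
12. p ∨ q, 1   [∧-rule on 10]
13. q, 1   [∨-rule on 12 (branches; this branch)]
14. ¬(r ∧ (p ∨ q)), 2   [¬□-rule on 5: fresh world 2, 0R2]
15. r ∧ (p ∨ q), 2   [□-rule on 6 via 1R2]
16. r, 2   [∧-rule on 15]
17. p ∨ q, 2   [∧-rule on 15]
18. ¬(p ∨ q), 2   [¬∧-rule on 14 (branches; this branch)]
19. ¬p, 2   [¬∨-rule on 18]
20. ¬q, 2   [¬∨-rule on 18]
21. q, 2   [∨-rule on 17 (branches; this branch)]
Accessibility: 0R0, 0R1, 0R2, 1R0, 1R1, 1R2, 2R0, 2R1, 2R2
Branch closes: q and ¬q both at 2.
Every branch closes (one shown): valid in S5.
S4-tableau for the negation ¬((◇□(r ∧ (p ∨ q)) → □(r ∧ (p ∨ q))) ∨ ¬q):
1. ¬((◇□(r ∧ (p ∨ q)) → □(r ∧ (p ∨ q))) ∨ ¬q), 0
2. ¬(◇□(r ∧ (p ∨ q)) → □(r ∧ (p ∨ q))), 0   [¬∨-rule on 1]
3. q, 0   [¬∨-rule on 1]
4. ◇□(r ∧ (p ∨ q)), 0   [¬→-rule on 2]
5. ¬□(r ∧ (p ∨ q)), 0   [¬→-rule on 2]
6. □(r ∧ (p ∨ q)), 1   [◇-rule on 4: fresh world 1, 0R1]
7. r ∧ (p ∨ q), 1   [□-rule on 6 via 1R1]
8. r, 1   [∧-rule on 7]
9. p ∨ q, 1   [∧-rule on 7]
10. q, 1   [∨-rule on 9 (branches; this branch)]
11. ¬(r ∧ (p ∨ q)), 2   [¬□-rule on 5: fresh world 2, 0R2]
12. ¬(p ∨ q), 2   [¬∧-rule on 11 (branches; this branch)]
13. ¬p, 2   [¬∨-rule on 12]
14. ¬q, 2   [¬∨-rule on 12]
Accessibility: 0R0, 0R1, 0R2, 1R1, 2R2
Complete open branch: countermodel on an S4-frame, so not valid in S4, nor in K, T (the same frame is also a K-frame and a T-frame).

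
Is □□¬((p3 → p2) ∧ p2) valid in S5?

Tableau for the negation ¬□□¬((p3 → p2) ∧ p2):
1. ¬□□¬((p3 → p2) ∧ p2), w0
2. ¬□¬((p3 → p2) ∧ p2), w1
3. (p3 → p2) ∧ p2, w2
4. p3 → p2, w2
5. p2, w2
Accessibility: w0Rw0, w0Rw1, w0Rw2, w1Rw0, w1Rw1, w1Rw2, w2Rw0, w2Rw1, w2Rw2
The negation has an open branch (countermodel exists).

No, not valid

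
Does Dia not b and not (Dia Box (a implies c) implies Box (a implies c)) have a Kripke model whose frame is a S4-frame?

1. Dia not b and not (Dia Box (a implies c) implies Box (a implies c)), 0
2. Dia not b, 0
3. not (Dia Box (a implies c) implies Box (a implies c)), 0
4. Dia Box (a implies c), 0
5. not Box (a implies c), 0
6. not b, 1
7. Box (a implies c), 2
8. a implies c, 2
9. c, 2
10. not (a implies c), 3
11. a, 3
12. not c, 3
Accessibility: 0R0, 0R1, 0R2, 0R3, 1R1, 2R2, 3R3

Yes, satisfiable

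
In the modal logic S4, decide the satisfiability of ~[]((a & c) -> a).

Unsatisfiable (every branch closes)

1. ~[]((a & c) -> a), w0
2. ~((a & c) -> a), w1
3. a & c, w1
4. ~a, w1
5. a, w1
6. c, w1
Accessibility: w0Rw0, w0Rw1, w1Rw1
Branch closes: a and ~a both at w1.
All branches of the tableau close; one closing branch shown above.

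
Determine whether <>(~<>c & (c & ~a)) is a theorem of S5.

Tableau for the negation ~<>(~<>c & (c & ~a)):
1. ~<>(~<>c & (c & ~a)), 0
2. ~(~<>c & (c & ~a)), 0
3. ~(c & ~a), 0
4. a, 0
Accessibility: 0R0
The negation has an open branch (countermodel exists).

Not valid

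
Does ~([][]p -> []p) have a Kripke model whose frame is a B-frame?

No, unsatisfiable

1. ~([][]p -> []p), w0
2. [][]p, w0   [~->-rule on 1]
3. ~[]p, w0   [~->-rule on 1]
4. []p, w0   [[]-rule on 2 via w0Rw0]
5. p, w0   [[]-rule on 4 via w0Rw0]
6. ~p, w1   [~[]-rule on 3: fresh world w1, w0Rw1]
7. []p, w1   [[]-rule on 2 via w0Rw1]
8. p, w1   [[]-rule on 4 via w0Rw1]
Accessibility: w0Rw0, w0Rw1, w1Rw0, w1Rw1
Branch closes: p and ~p both at w1.
Every branch closes; the branch above is one of them.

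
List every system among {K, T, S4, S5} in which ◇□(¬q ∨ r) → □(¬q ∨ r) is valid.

S5

S4-tableau for the negation ¬(◇□(¬q ∨ r) → □(¬q ∨ r)):
1. ¬(◇□(¬q ∨ r) → □(¬q ∨ r)), u
2. ◇□(¬q ∨ r), u
3. ¬□(¬q ∨ r), u
4. □(¬q ∨ r), v
5. ¬q ∨ r, v
6. r, v
7. ¬(¬q ∨ r), w
8. q, w
9. ¬r, w
Accessibility: uRu, uRv, uRw, vRv, wRw
Complete open branch: countermodel on an S4-frame, so not valid in S4, nor in K, T (the same frame is also a K-frame and a T-frame).
S5-tableau for the negation ¬(◇□(¬q ∨ r) → □(¬q ∨ r)):
1. ¬(◇□(¬q ∨ r) → □(¬q ∨ r)), u
2. ◇□(¬q ∨ r), u
3. ¬□(¬q ∨ r), u
4. □(¬q ∨ r), v
5. ¬q ∨ r, u
6. ¬q ∨ r, v
7. r, u
8. r, v
9. ¬(¬q ∨ r), w
10. q, w
11. ¬r, w
12. ¬q ∨ r, w
13. r, w
Accessibility: uRu, uRv, uRw, vRu, vRv, vRw, wRu, wRv, wRw
Branch closes: r and ¬r both at w.
Every branch closes (one shown): valid in S5.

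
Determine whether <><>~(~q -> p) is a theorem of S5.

Invalid (countermodel exists)

Tableau for the negation ~<><>~(~q -> p):
1. ~<><>~(~q -> p), 0
2. ~<>~(~q -> p), 0
3. ~q -> p, 0
4. p, 0
Accessibility: 0R0
The negation has an open branch (countermodel exists).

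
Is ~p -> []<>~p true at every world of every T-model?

Tableau for the negation ~(~p -> []<>~p):
1. ~(~p -> []<>~p), w0
2. ~p, w0
3. ~[]<>~p, w0
4. ~<>~p, w1
5. p, w1
Accessibility: w0Rw0, w0Rw1, w1Rw1
The negation has an open branch (countermodel exists).

No, not valid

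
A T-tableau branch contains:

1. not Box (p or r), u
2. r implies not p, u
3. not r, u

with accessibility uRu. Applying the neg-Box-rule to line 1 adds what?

a fresh world v with uRv, and not (p or r) at v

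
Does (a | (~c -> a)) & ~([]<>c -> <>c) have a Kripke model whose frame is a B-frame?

1. (a | (~c -> a)) & ~([]<>c -> <>c), w0
2. a | (~c -> a), w0   [&-rule on 1]
3. ~([]<>c -> <>c), w0   [&-rule on 1]
4. []<>c, w0   [~->-rule on 3]
5. ~<>c, w0   [~->-rule on 3]
6. <>c, w0   [[]-rule on 4 via w0Rw0]
7. ~c, w0   [~<>-rule on 5 via w0Rw0]
8. ~c -> a, w0   [|-rule on 2 (branches; this branch)]
9. a, w0   [->-rule on 8 (branches; this branch)]
10. c, w1   [<>-rule on 6: fresh world w1, w0Rw1]
11. <>c, w1   [[]-rule on 4 via w0Rw1]
12. ~c, w1   [~<>-rule on 5 via w0Rw1]
Accessibility: w0Rw0, w0Rw1, w1Rw0, w1Rw1
Branch closes: c and ~c both at w1.
(One branch shown.) All branches close.

No, unsatisfiable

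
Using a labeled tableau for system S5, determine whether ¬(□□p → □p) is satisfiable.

1. ¬(□□p → □p), w0
2. □□p, w0   [¬→-rule on 1]
3. ¬□p, w0   [¬→-rule on 1]
4. □p, w0   [□-rule on 2 via w0Rw0]
5. p, w0   [□-rule on 4 via w0Rw0]
6. ¬p, w1   [¬□-rule on 3: fresh world w1, w0Rw1]
7. □p, w1   [□-rule on 2 via w0Rw1]
8. p, w1   [□-rule on 4 via w0Rw1]
Accessibility: w0Rw0, w0Rw1, w1Rw0, w1Rw1
Branch closes: p and ¬p both at w1.
All branches of the tableau close; one closing branch shown above.

Unsatisfiable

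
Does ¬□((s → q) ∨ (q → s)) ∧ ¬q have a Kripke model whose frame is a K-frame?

1. ¬□((s → q) ∨ (q → s)) ∧ ¬q, 0
2. ¬□((s → q) ∨ (q → s)), 0
3. ¬q, 0
4. ¬((s → q) ∨ (q → s)), 1
5. ¬(s → q), 1
6. ¬(q → s), 1
7. s, 1
8. ¬q, 1
9. q, 1
10. ¬s, 1
Accessibility: 0R1
Branch closes: q and ¬q both at 1.
All branches of the tableau close; one closing branch shown above.

Unsatisfiable (every branch closes)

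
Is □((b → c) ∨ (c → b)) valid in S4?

Tableau for the negation ¬□((b → c) ∨ (c → b)):
1. ¬□((b → c) ∨ (c → b)), u
2. ¬((b → c) ∨ (c → b)), v   [¬□-rule on 1: fresh world v, uRv]
3. ¬(b → c), v   [¬∨-rule on 2]
4. ¬(c → b), v   [¬∨-rule on 2]
5. b, v   [¬→-rule on 3]
6. ¬c, v   [¬→-rule on 3]
7. c, v   [¬→-rule on 4]
8. ¬b, v   [¬→-rule on 4]
Accessibility: uRu, uRv, vRv
Branch closes: c and ¬c both at v.
All branches of the negation close; one closing branch shown above.

Yes, valid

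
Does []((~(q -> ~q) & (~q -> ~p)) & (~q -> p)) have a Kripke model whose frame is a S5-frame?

Yes, satisfiable

1. []((~(q -> ~q) & (~q -> ~p)) & (~q -> p)), 0
2. (~(q -> ~q) & (~q -> ~p)) & (~q -> p), 0
3. ~(q -> ~q) & (~q -> ~p), 0
4. ~q -> p, 0
5. ~(q -> ~q), 0
6. ~q -> ~p, 0
7. q, 0
8. p, 0
Accessibility: 0R0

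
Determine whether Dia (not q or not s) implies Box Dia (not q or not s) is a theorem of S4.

Tableau for the negation not (Dia (not q or not s) implies Box Dia (not q or not s)):
1. not (Dia (not q or not s) implies Box Dia (not q or not s)), 0
2. Dia (not q or not s), 0   [neg-implies-rule on 1]
3. not Box Dia (not q or not s), 0   [neg-implies-rule on 1]
4. not q or not s, 1   [Dia-rule on 2: fresh world 1, 0R1]
5. not s, 1   [or-rule on 4 (branches; this branch)]
6. not Dia (not q or not s), 2   [neg-Box-rule on 3: fresh world 2, 0R2]
7. not (not q or not s), 2   [neg-Dia-rule on 6 via 2R2]
8. q, 2   [neg-or-rule on 7]
9. s, 2   [neg-or-rule on 7]
Accessibility: 0R0, 0R1, 0R2, 1R1, 2R2
The negation has an open branch (countermodel exists).

Not valid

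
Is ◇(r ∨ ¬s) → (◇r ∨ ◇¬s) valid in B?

Valid in B

Tableau for the negation ¬(◇(r ∨ ¬s) → (◇r ∨ ◇¬s)):
1. ¬(◇(r ∨ ¬s) → (◇r ∨ ◇¬s)), u
2. ◇(r ∨ ¬s), u
3. ¬(◇r ∨ ◇¬s), u
4. ¬◇r, u
5. ¬◇¬s, u
6. ¬r, u
7. s, u
8. r ∨ ¬s, v
9. ¬r, v
10. s, v
11. ¬s, v
Accessibility: uRu, uRv, vRu, vRv
Branch closes: s and ¬s both at v.
All branches of the negation close; one closing branch shown above.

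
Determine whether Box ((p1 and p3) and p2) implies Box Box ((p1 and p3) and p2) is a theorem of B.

Not valid

Tableau for the negation not (Box ((p1 and p3) and p2) implies Box Box ((p1 and p3) and p2)):
1. not (Box ((p1 and p3) and p2) implies Box Box ((p1 and p3) and p2)), 0
2. Box ((p1 and p3) and p2), 0
3. not Box Box ((p1 and p3) and p2), 0
4. (p1 and p3) and p2, 0
5. p1 and p3, 0
6. p2, 0
7. p1, 0
8. p3, 0
9. not Box ((p1 and p3) and p2), 1
10. (p1 and p3) and p2, 1
11. p1 and p3, 1
12. p2, 1
13. p1, 1
14. p3, 1
15. not ((p1 and p3) and p2), 2
16. not p2, 2
Accessibility: 0R0, 0R1, 1R0, 1R1, 1R2, 2R1, 2R2
The negation has an open branch (countermodel exists).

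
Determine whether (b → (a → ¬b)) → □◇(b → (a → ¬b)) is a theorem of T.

Tableau for the negation ¬((b → (a → ¬b)) → □◇(b → (a → ¬b))):
1. ¬((b → (a → ¬b)) → □◇(b → (a → ¬b))), w0
2. b → (a → ¬b), w0
3. ¬□◇(b → (a → ¬b)), w0
4. a → ¬b, w0
5. ¬b, w0
6. ¬◇(b → (a → ¬b)), w1
7. ¬(b → (a → ¬b)), w1
8. b, w1
9. ¬(a → ¬b), w1
10. a, w1
Accessibility: w0Rw0, w0Rw1, w1Rw1
The negation has an open branch (countermodel exists).

Not valid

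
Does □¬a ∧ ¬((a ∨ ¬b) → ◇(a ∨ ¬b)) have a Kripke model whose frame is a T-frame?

No, unsatisfiable

1. □¬a ∧ ¬((a ∨ ¬b) → ◇(a ∨ ¬b)), w0
2. □¬a, w0
3. ¬((a ∨ ¬b) → ◇(a ∨ ¬b)), w0
4. a ∨ ¬b, w0
5. ¬◇(a ∨ ¬b), w0
6. ¬a, w0
7. ¬(a ∨ ¬b), w0
8. b, w0
9. ¬b, w0
Accessibility: w0Rw0
Branch closes: b and ¬b both at w0.
(One branch shown.) All branches close.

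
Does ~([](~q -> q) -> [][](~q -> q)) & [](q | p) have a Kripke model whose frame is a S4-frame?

1. ~([](~q -> q) -> [][](~q -> q)) & [](q | p), 0
2. ~([](~q -> q) -> [][](~q -> q)), 0
3. [](q | p), 0
4. [](~q -> q), 0
5. ~[][](~q -> q), 0
6. q | p, 0
7. ~q -> q, 0
8. p, 0
9. q, 0
10. ~[](~q -> q), 1
11. q | p, 1
12. ~q -> q, 1
13. p, 1
14. q, 1
15. ~(~q -> q), 2
16. ~q, 2
17. q | p, 2
18. ~q -> q, 2
19. p, 2
20. q, 2
Accessibility: 0R0, 0R1, 0R2, 1R1, 1R2, 2R2
Branch closes: q and ~q both at 2.
(One branch shown.) All branches close.

No, unsatisfiable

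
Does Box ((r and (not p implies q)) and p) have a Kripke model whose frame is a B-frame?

Yes, satisfiable

1. Box ((r and (not p implies q)) and p), w0
2. (r and (not p implies q)) and p, w0   [Box-rule on 1 via w0Rw0]
3. r and (not p implies q), w0   [and-rule on 2]
4. p, w0   [and-rule on 2]
5. r, w0   [and-rule on 3]
6. not p implies q, w0   [and-rule on 3]
7. q, w0   [implies-rule on 6 (branches; this branch)]
Accessibility: w0Rw0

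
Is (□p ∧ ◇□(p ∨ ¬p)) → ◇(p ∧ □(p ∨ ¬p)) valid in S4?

Tableau for the negation ¬((□p ∧ ◇□(p ∨ ¬p)) → ◇(p ∧ □(p ∨ ¬p))):
1. ¬((□p ∧ ◇□(p ∨ ¬p)) → ◇(p ∧ □(p ∨ ¬p))), u
2. □p ∧ ◇□(p ∨ ¬p), u
3. ¬◇(p ∧ □(p ∨ ¬p)), u
4. □p, u
5. ◇□(p ∨ ¬p), u
6. ¬(p ∧ □(p ∨ ¬p)), u
7. p, u
8. ¬□(p ∨ ¬p), u
9. □(p ∨ ¬p), v
10. ¬(p ∧ □(p ∨ ¬p)), v
11. p, v
12. p ∨ ¬p, v
13. ¬□(p ∨ ¬p), v
14. ¬(p ∨ ¬p), w
15. ¬p, w
16. p, w
Accessibility: uRu, uRv, uRw, vRv, wRw
Branch closes: p and ¬p both at w.
Every branch of the negation's tableau closes; the branch above is one of them.

Valid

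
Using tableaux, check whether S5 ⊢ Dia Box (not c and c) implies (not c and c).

Tableau for the negation not (Dia Box (not c and c) implies (not c and c)):
1. not (Dia Box (not c and c) implies (not c and c)), w0
2. Dia Box (not c and c), w0   [neg-implies-rule on 1]
3. not (not c and c), w0   [neg-implies-rule on 1]
4. not c, w0   [neg-and-rule on 3 (branches; this branch)]
5. Box (not c and c), w1   [Dia-rule on 2: fresh world w1, w0Rw1]
6. not c and c, w0   [Box-rule on 5 via w1Rw0]
7. c, w0   [and-rule on 6]
Accessibility: w0Rw0, w0Rw1, w1Rw0, w1Rw1
Branch closes: c and not c both at w0.
All branches of the negation close; one closing branch shown above.

Valid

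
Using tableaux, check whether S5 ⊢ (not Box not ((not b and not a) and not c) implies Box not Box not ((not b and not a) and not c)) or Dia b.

Tableau for the negation not ((not Box not ((not b and not a) and not c) implies Box not Box not ((not b and not a) and not c)) or Dia b):
1. not ((not Box not ((not b and not a) and not c) implies Box not Box not ((not b and not a) and not c)) or Dia b), u
2. not (not Box not ((not b and not a) and not c) implies Box not Box not ((not b and not a) and not c)), u   [neg-or-rule on 1]
3. not Dia b, u   [neg-or-rule on 1]
4. not Box not ((not b and not a) and not c), u   [neg-implies-rule on 2]
5. not Box not Box not ((not b and not a) and not c), u   [neg-implies-rule on 2]
6. not b, u   [neg-Dia-rule on 3 via uRu]
7. (not b and not a) and not c, v   [neg-Box-rule on 4: fresh world v, uRv]
8. not b and not a, v   [and-rule on 7]
9. not c, v   [and-rule on 7]
10. not b, v   [and-rule on 8]
11. not a, v   [and-rule on 8]
12. Box not ((not b and not a) and not c), w   [neg-Box-rule on 5: fresh world w, uRw]
13. not b, w   [neg-Dia-rule on 3 via uRw]
14. not ((not b and not a) and not c), u   [Box-rule on 12 via wRu]
15. not ((not b and not a) and not c), v   [Box-rule on 12 via wRv]
16. not ((not b and not a) and not c), w   [Box-rule on 12 via wRw]
17. not (not b and not a), u   [neg-and-rule on 14 (branches; this branch)]
18. not (not b and not a), v   [neg-and-rule on 15 (branches; this branch)]
19. c, w   [neg-and-rule on 16 (branches; this branch)]
20. a, u   [neg-and-rule on 17 (branches; this branch)]
21. a, v   [neg-and-rule on 18 (branches; this branch)]
Accessibility: uRu, uRv, uRw, vRu, vRv, vRw, wRu, wRv, wRw
Branch closes: a and not a both at v.
Every branch of the negation's tableau closes; the branch above is one of them.

Yes, valid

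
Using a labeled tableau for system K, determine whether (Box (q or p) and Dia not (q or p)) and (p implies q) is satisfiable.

Unsatisfiable

1. (Box (q or p) and Dia not (q or p)) and (p implies q), 0
2. Box (q or p) and Dia not (q or p), 0
3. p implies q, 0
4. Box (q or p), 0
5. Dia not (q or p), 0
6. q, 0
7. not (q or p), 1
8. not q, 1
9. not p, 1
10. q or p, 1
11. p, 1
Accessibility: 0R1
Branch closes: p and not p both at 1.
All branches of the tableau close; one closing branch shown above.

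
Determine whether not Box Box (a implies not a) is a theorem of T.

No, not valid

Tableau for the negation Box Box (a implies not a):
1. Box Box (a implies not a), u
2. Box (a implies not a), u
3. a implies not a, u
4. not a, u
Accessibility: uRu
The negation has an open branch (countermodel exists).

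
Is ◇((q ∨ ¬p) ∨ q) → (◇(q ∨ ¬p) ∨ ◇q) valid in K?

Valid in K

Tableau for the negation ¬(◇((q ∨ ¬p) ∨ q) → (◇(q ∨ ¬p) ∨ ◇q)):
1. ¬(◇((q ∨ ¬p) ∨ q) → (◇(q ∨ ¬p) ∨ ◇q)), w0
2. ◇((q ∨ ¬p) ∨ q), w0
3. ¬(◇(q ∨ ¬p) ∨ ◇q), w0
4. ¬◇(q ∨ ¬p), w0
5. ¬◇q, w0
6. (q ∨ ¬p) ∨ q, w1
7. ¬(q ∨ ¬p), w1
8. ¬q, w1
9. p, w1
10. q ∨ ¬p, w1
11. ¬p, w1
Accessibility: w0Rw1
Branch closes: p and ¬p both at w1.
All branches of the negation close; one closing branch shown above.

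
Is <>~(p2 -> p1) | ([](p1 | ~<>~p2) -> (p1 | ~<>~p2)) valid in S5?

Valid in S5

Tableau for the negation ~(<>~(p2 -> p1) | ([](p1 | ~<>~p2) -> (p1 | ~<>~p2))):
1. ~(<>~(p2 -> p1) | ([](p1 | ~<>~p2) -> (p1 | ~<>~p2))), w0
2. ~<>~(p2 -> p1), w0
3. ~([](p1 | ~<>~p2) -> (p1 | ~<>~p2)), w0
4. [](p1 | ~<>~p2), w0
5. ~(p1 | ~<>~p2), w0
6. ~p1, w0
7. <>~p2, w0
8. p2 -> p1, w0
9. p1 | ~<>~p2, w0
10. ~p2, w0
11. ~<>~p2, w0
12. p2, w0
Accessibility: w0Rw0
Branch closes: p2 and ~p2 both at w0.
Every branch of the negation's tableau closes; the branch above is one of them.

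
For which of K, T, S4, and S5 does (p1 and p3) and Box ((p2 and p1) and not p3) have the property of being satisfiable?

K

K-tableau for the formula:
1. (p1 and p3) and Box ((p2 and p1) and not p3), u
2. p1 and p3, u
3. Box ((p2 and p1) and not p3), u
4. p1, u
5. p3, u
Complete open branch: satisfiable in K.
T-tableau for the formula:
1. (p1 and p3) and Box ((p2 and p1) and not p3), u
2. p1 and p3, u
3. Box ((p2 and p1) and not p3), u
4. p1, u
5. p3, u
6. (p2 and p1) and not p3, u
7. p2 and p1, u
8. not p3, u
Accessibility: uRu
Branch closes: p3 and not p3 both at u.
Every branch closes (one shown): unsatisfiable in T, hence also in S4, S5 (every S4/S5-frame is a T-frame).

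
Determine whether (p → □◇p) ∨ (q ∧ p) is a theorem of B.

Tableau for the negation ¬((p → □◇p) ∨ (q ∧ p)):
1. ¬((p → □◇p) ∨ (q ∧ p)), u
2. ¬(p → □◇p), u   [¬∨-rule on 1]
3. ¬(q ∧ p), u   [¬∨-rule on 1]
4. p, u   [¬→-rule on 2]
5. ¬□◇p, u   [¬→-rule on 2]
6. ¬q, u   [¬∧-rule on 3 (branches; this branch)]
7. ¬◇p, v   [¬□-rule on 5: fresh world v, uRv]
8. ¬p, u   [¬◇-rule on 7 via vRu]
Accessibility: uRu, uRv, vRu, vRv
Branch closes: p and ¬p both at u.
All branches of the negation close; one closing branch shown above.

Valid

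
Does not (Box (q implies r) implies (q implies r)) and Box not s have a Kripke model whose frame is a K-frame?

1. not (Box (q implies r) implies (q implies r)) and Box not s, w0
2. not (Box (q implies r) implies (q implies r)), w0
3. Box not s, w0
4. Box (q implies r), w0
5. not (q implies r), w0
6. q, w0
7. not r, w0

Satisfiable (open branch found)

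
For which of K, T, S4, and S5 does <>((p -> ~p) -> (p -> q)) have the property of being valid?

T, S4, S5

K-tableau for the negation ~<>((p -> ~p) -> (p -> q)):
1. ~<>((p -> ~p) -> (p -> q)), 0
Complete open branch: countermodel on a K-frame, so not valid in K.
T-tableau for the negation ~<>((p -> ~p) -> (p -> q)):
1. ~<>((p -> ~p) -> (p -> q)), 0
2. ~((p -> ~p) -> (p -> q)), 0   [~<>-rule on 1 via 0R0]
3. p -> ~p, 0   [~->-rule on 2]
4. ~(p -> q), 0   [~->-rule on 2]
5. p, 0   [~->-rule on 4]
6. ~q, 0   [~->-rule on 4]
7. ~p, 0   [->-rule on 3 (branches; this branch)]
Accessibility: 0R0
Branch closes: p and ~p both at 0.
Every branch closes (one shown): valid in T, hence also in S4, S5 (every theorem of T is a theorem of S4 and S5).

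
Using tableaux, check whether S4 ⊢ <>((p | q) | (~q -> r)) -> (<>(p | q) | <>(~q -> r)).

Tableau for the negation ~(<>((p | q) | (~q -> r)) -> (<>(p | q) | <>(~q -> r))):
1. ~(<>((p | q) | (~q -> r)) -> (<>(p | q) | <>(~q -> r))), 0
2. <>((p | q) | (~q -> r)), 0
3. ~(<>(p | q) | <>(~q -> r)), 0
4. ~<>(p | q), 0
5. ~<>(~q -> r), 0
6. ~(p | q), 0
7. ~p, 0
8. ~q, 0
9. ~(~q -> r), 0
10. ~r, 0
11. (p | q) | (~q -> r), 1
12. ~(p | q), 1
13. ~p, 1
14. ~q, 1
15. ~(~q -> r), 1
16. ~r, 1
17. ~q -> r, 1
18. r, 1
Accessibility: 0R0, 0R1, 1R1
Branch closes: r and ~r both at 1.
All branches of the negation close; one closing branch shown above.

Valid in S4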